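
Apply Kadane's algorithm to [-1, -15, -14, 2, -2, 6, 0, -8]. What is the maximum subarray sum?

Using Kadane's algorithm on [-1, -15, -14, 2, -2, 6, 0, -8]:

Scanning through the array:
Position 1 (value -15): max_ending_here = -15, max_so_far = -1
Position 2 (value -14): max_ending_here = -14, max_so_far = -1
Position 3 (value 2): max_ending_here = 2, max_so_far = 2
Position 4 (value -2): max_ending_here = 0, max_so_far = 2
Position 5 (value 6): max_ending_here = 6, max_so_far = 6
Position 6 (value 0): max_ending_here = 6, max_so_far = 6
Position 7 (value -8): max_ending_here = -2, max_so_far = 6

Maximum subarray: [2, -2, 6]
Maximum sum: 6

The maximum subarray is [2, -2, 6] with sum 6. This subarray runs from index 3 to index 5.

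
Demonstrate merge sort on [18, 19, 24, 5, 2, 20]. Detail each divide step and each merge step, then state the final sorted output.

Merge sort trace:

Split: [18, 19, 24, 5, 2, 20] -> [18, 19, 24] and [5, 2, 20]
  Split: [18, 19, 24] -> [18] and [19, 24]
    Split: [19, 24] -> [19] and [24]
    Merge: [19] + [24] -> [19, 24]
  Merge: [18] + [19, 24] -> [18, 19, 24]
  Split: [5, 2, 20] -> [5] and [2, 20]
    Split: [2, 20] -> [2] and [20]
    Merge: [2] + [20] -> [2, 20]
  Merge: [5] + [2, 20] -> [2, 5, 20]
Merge: [18, 19, 24] + [2, 5, 20] -> [2, 5, 18, 19, 20, 24]

Final sorted array: [2, 5, 18, 19, 20, 24]

The merge sort proceeds by recursively splitting the array and merging sorted halves.
After all merges, the sorted array is [2, 5, 18, 19, 20, 24].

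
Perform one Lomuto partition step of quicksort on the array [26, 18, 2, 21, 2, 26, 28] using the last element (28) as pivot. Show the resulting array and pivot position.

Lomuto partition with pivot = 28:

Initial array: [26, 18, 2, 21, 2, 26, 28]

arr[0]=26 <= 28: swap with position 0, array becomes [26, 18, 2, 21, 2, 26, 28]
arr[1]=18 <= 28: swap with position 1, array becomes [26, 18, 2, 21, 2, 26, 28]
arr[2]=2 <= 28: swap with position 2, array becomes [26, 18, 2, 21, 2, 26, 28]
arr[3]=21 <= 28: swap with position 3, array becomes [26, 18, 2, 21, 2, 26, 28]
arr[4]=2 <= 28: swap with position 4, array becomes [26, 18, 2, 21, 2, 26, 28]
arr[5]=26 <= 28: swap with position 5, array becomes [26, 18, 2, 21, 2, 26, 28]

Place pivot at position 6: [26, 18, 2, 21, 2, 26, 28]
Pivot position: 6

After partitioning with pivot 28, the array becomes [26, 18, 2, 21, 2, 26, 28]. The pivot is placed at index 6. All elements to the left of the pivot are <= 28, and all elements to the right are > 28.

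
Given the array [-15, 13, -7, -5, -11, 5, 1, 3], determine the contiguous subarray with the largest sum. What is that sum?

Using Kadane's algorithm on [-15, 13, -7, -5, -11, 5, 1, 3]:

Scanning through the array:
Position 1 (value 13): max_ending_here = 13, max_so_far = 13
Position 2 (value -7): max_ending_here = 6, max_so_far = 13
Position 3 (value -5): max_ending_here = 1, max_so_far = 13
Position 4 (value -11): max_ending_here = -10, max_so_far = 13
Position 5 (value 5): max_ending_here = 5, max_so_far = 13
Position 6 (value 1): max_ending_here = 6, max_so_far = 13
Position 7 (value 3): max_ending_here = 9, max_so_far = 13

Maximum subarray: [13]
Maximum sum: 13

The maximum subarray is [13] with sum 13. This subarray runs from index 1 to index 1.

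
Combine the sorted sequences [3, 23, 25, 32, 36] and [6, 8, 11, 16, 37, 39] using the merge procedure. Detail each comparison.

Merging process:

Compare 3 vs 6: take 3 from left. Merged: [3]
Compare 23 vs 6: take 6 from right. Merged: [3, 6]
Compare 23 vs 8: take 8 from right. Merged: [3, 6, 8]
Compare 23 vs 11: take 11 from right. Merged: [3, 6, 8, 11]
Compare 23 vs 16: take 16 from right. Merged: [3, 6, 8, 11, 16]
Compare 23 vs 37: take 23 from left. Merged: [3, 6, 8, 11, 16, 23]
Compare 25 vs 37: take 25 from left. Merged: [3, 6, 8, 11, 16, 23, 25]
Compare 32 vs 37: take 32 from left. Merged: [3, 6, 8, 11, 16, 23, 25, 32]
Compare 36 vs 37: take 36 from left. Merged: [3, 6, 8, 11, 16, 23, 25, 32, 36]
Append remaining from right: [37, 39]. Merged: [3, 6, 8, 11, 16, 23, 25, 32, 36, 37, 39]

Final merged array: [3, 6, 8, 11, 16, 23, 25, 32, 36, 37, 39]
Total comparisons: 9

The merged array is [3, 6, 8, 11, 16, 23, 25, 32, 36, 37, 39], requiring 9 comparisons. The merge step runs in O(n) time where n is the total number of elements.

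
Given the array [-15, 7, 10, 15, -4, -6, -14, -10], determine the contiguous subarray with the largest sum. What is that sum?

Using Kadane's algorithm on [-15, 7, 10, 15, -4, -6, -14, -10]:

Scanning through the array:
Position 1 (value 7): max_ending_here = 7, max_so_far = 7
Position 2 (value 10): max_ending_here = 17, max_so_far = 17
Position 3 (value 15): max_ending_here = 32, max_so_far = 32
Position 4 (value -4): max_ending_here = 28, max_so_far = 32
Position 5 (value -6): max_ending_here = 22, max_so_far = 32
Position 6 (value -14): max_ending_here = 8, max_so_far = 32
Position 7 (value -10): max_ending_here = -2, max_so_far = 32

Maximum subarray: [7, 10, 15]
Maximum sum: 32

The maximum subarray is [7, 10, 15] with sum 32. This subarray runs from index 1 to index 3.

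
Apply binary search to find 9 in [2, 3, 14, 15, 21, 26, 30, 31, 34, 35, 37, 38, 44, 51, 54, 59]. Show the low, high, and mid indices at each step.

Binary search for 9 in [2, 3, 14, 15, 21, 26, 30, 31, 34, 35, 37, 38, 44, 51, 54, 59]:

lo=0, hi=15, mid=7, arr[mid]=31 -> 31 > 9, search left half
lo=0, hi=6, mid=3, arr[mid]=15 -> 15 > 9, search left half
lo=0, hi=2, mid=1, arr[mid]=3 -> 3 < 9, search right half
lo=2, hi=2, mid=2, arr[mid]=14 -> 14 > 9, search left half
lo=2 > hi=1, target 9 not found

Binary search determines that 9 is not in the array after 4 comparisons. The search space was exhausted without finding the target.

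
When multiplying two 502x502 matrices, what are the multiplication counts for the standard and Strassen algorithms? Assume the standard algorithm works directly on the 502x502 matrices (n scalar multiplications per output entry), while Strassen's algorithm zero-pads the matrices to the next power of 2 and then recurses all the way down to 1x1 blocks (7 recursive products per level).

Matrix multiplication for 502x502 matrices:

Strassen's algorithm requires power-of-2 dimensions. Pad 502x502 to 512x512 (next power of 2).

Standard algorithm: 502^3 = 126506008 multiplications
Strassen's algorithm: 7^(log2(512)) = 7^9 = 40353607 multiplications
Savings: 126506008 - 40353607 = 86152401 multiplications

Standard: 126506008 multiplications (502^3). Strassen: 40353607 multiplications (7^9, after padding to 512x512). Strassen reduces 8 recursive multiplications to 7 at each level.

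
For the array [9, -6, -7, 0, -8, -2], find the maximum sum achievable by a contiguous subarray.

Using Kadane's algorithm on [9, -6, -7, 0, -8, -2]:

Scanning through the array:
Position 1 (value -6): max_ending_here = 3, max_so_far = 9
Position 2 (value -7): max_ending_here = -4, max_so_far = 9
Position 3 (value 0): max_ending_here = 0, max_so_far = 9
Position 4 (value -8): max_ending_here = -8, max_so_far = 9
Position 5 (value -2): max_ending_here = -2, max_so_far = 9

Maximum subarray: [9]
Maximum sum: 9

The maximum subarray is [9] with sum 9. This subarray runs from index 0 to index 0.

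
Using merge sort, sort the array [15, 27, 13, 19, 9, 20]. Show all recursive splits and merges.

Merge sort trace:

Split: [15, 27, 13, 19, 9, 20] -> [15, 27, 13] and [19, 9, 20]
  Split: [15, 27, 13] -> [15] and [27, 13]
    Split: [27, 13] -> [27] and [13]
    Merge: [27] + [13] -> [13, 27]
  Merge: [15] + [13, 27] -> [13, 15, 27]
  Split: [19, 9, 20] -> [19] and [9, 20]
    Split: [9, 20] -> [9] and [20]
    Merge: [9] + [20] -> [9, 20]
  Merge: [19] + [9, 20] -> [9, 19, 20]
Merge: [13, 15, 27] + [9, 19, 20] -> [9, 13, 15, 19, 20, 27]

Final sorted array: [9, 13, 15, 19, 20, 27]

The merge sort proceeds by recursively splitting the array and merging sorted halves.
After all merges, the sorted array is [9, 13, 15, 19, 20, 27].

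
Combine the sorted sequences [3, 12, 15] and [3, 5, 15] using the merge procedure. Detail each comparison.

Merging process:

Compare 3 vs 3: take 3 from left. Merged: [3]
Compare 12 vs 3: take 3 from right. Merged: [3, 3]
Compare 12 vs 5: take 5 from right. Merged: [3, 3, 5]
Compare 12 vs 15: take 12 from left. Merged: [3, 3, 5, 12]
Compare 15 vs 15: take 15 from left. Merged: [3, 3, 5, 12, 15]
Append remaining from right: [15]. Merged: [3, 3, 5, 12, 15, 15]

Final merged array: [3, 3, 5, 12, 15, 15]
Total comparisons: 5

The merged array is [3, 3, 5, 12, 15, 15], requiring 5 comparisons. The merge step runs in O(n) time where n is the total number of elements.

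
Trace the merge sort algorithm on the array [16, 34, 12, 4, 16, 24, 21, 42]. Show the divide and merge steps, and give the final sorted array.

Merge sort trace:

Split: [16, 34, 12, 4, 16, 24, 21, 42] -> [16, 34, 12, 4] and [16, 24, 21, 42]
  Split: [16, 34, 12, 4] -> [16, 34] and [12, 4]
    Split: [16, 34] -> [16] and [34]
    Merge: [16] + [34] -> [16, 34]
    Split: [12, 4] -> [12] and [4]
    Merge: [12] + [4] -> [4, 12]
  Merge: [16, 34] + [4, 12] -> [4, 12, 16, 34]
  Split: [16, 24, 21, 42] -> [16, 24] and [21, 42]
    Split: [16, 24] -> [16] and [24]
    Merge: [16] + [24] -> [16, 24]
    Split: [21, 42] -> [21] and [42]
    Merge: [21] + [42] -> [21, 42]
  Merge: [16, 24] + [21, 42] -> [16, 21, 24, 42]
Merge: [4, 12, 16, 34] + [16, 21, 24, 42] -> [4, 12, 16, 16, 21, 24, 34, 42]

Final sorted array: [4, 12, 16, 16, 21, 24, 34, 42]

The merge sort proceeds by recursively splitting the array and merging sorted halves.
After all merges, the sorted array is [4, 12, 16, 16, 21, 24, 34, 42].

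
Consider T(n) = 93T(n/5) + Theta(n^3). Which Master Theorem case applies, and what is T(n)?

Master Theorem for T(n) = 93T(n/5) + O(n^3):

a = 93, b = 5, c = 3
log_b(a) = log_5(93) = 2.8163

Case 3: c = 3 > log_5(93) = 2.8163
T(n) = O(n^3) = O(n^3)

For T(n) = 93T(n/5) + O(n^3): log_5(93) = 2.8163. This is Case 3 of the Master Theorem (c > log_b(a), work dominated by root), giving O(n^3).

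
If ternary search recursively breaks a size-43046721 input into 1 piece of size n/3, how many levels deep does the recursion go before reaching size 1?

For divide and conquer with division factor 3:

Problem sizes at each level:
Level 0: 43046721
Level 1: 14348907
Level 2: 4782969
Level 3: 1594323
Level 4: 531441
Level 5: 177147
Level 6: 59049
Level 7: 19683
Level 8: 6561
Level 9: 2187
Level 10: 729
Level 11: 243
Level 12: 81
Level 13: 27
Level 14: 9
Level 15: 3
Level 16: 1

The root is level 0 and the size-1 base case is level 16 (the tree spans levels 0 through 16, i.e. 17 levels counting the root), so the depth is the number of divisions: log_3(43046721) = 16

The recursion tree depth is log_3(43046721) = 16. At each level, the problem size is divided by 3, so it takes 16 divisions to reduce to a base case of size 1. The algorithm makes 1 recursive call at each level.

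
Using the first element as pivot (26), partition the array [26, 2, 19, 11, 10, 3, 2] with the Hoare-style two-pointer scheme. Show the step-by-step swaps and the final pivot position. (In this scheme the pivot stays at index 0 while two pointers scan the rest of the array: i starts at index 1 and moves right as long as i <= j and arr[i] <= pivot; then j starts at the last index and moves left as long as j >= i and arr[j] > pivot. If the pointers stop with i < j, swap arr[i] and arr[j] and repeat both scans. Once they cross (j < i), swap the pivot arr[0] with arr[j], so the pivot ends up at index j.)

Hoare-style two-pointer partition with pivot = 26:

Initial array: [26, 2, 19, 11, 10, 3, 2]

Pointers start at i = 1, j = 6.
i ends at 7, j ends at 6: the pointers have crossed (j < i), so scanning stops.

Swap pivot arr[0] with arr[6] to place pivot at position 6: [2, 2, 19, 11, 10, 3, 26]
Pivot position: 6

After partitioning with pivot 26, the array becomes [2, 2, 19, 11, 10, 3, 26]. The pivot is placed at index 6. All elements to the left of the pivot are <= 26, and all elements to the right are > 26.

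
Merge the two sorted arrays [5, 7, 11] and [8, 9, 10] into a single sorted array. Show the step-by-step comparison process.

Merging process:

Compare 5 vs 8: take 5 from left. Merged: [5]
Compare 7 vs 8: take 7 from left. Merged: [5, 7]
Compare 11 vs 8: take 8 from right. Merged: [5, 7, 8]
Compare 11 vs 9: take 9 from right. Merged: [5, 7, 8, 9]
Compare 11 vs 10: take 10 from right. Merged: [5, 7, 8, 9, 10]
Append remaining from left: [11]. Merged: [5, 7, 8, 9, 10, 11]

Final merged array: [5, 7, 8, 9, 10, 11]
Total comparisons: 5

The merged array is [5, 7, 8, 9, 10, 11], requiring 5 comparisons. The merge step runs in O(n) time where n is the total number of elements.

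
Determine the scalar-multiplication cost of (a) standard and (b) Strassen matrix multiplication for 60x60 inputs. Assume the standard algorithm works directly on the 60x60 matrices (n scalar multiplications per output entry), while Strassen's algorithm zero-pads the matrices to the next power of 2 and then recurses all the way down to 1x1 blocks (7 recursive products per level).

Matrix multiplication for 60x60 matrices:

Strassen's algorithm requires power-of-2 dimensions. Pad 60x60 to 64x64 (next power of 2).

Standard algorithm: 60^3 = 216000 multiplications
Strassen's algorithm: 7^(log2(64)) = 7^6 = 117649 multiplications
Savings: 216000 - 117649 = 98351 multiplications

Standard: 216000 multiplications (60^3). Strassen: 117649 multiplications (7^6, after padding to 64x64). Strassen reduces 8 recursive multiplications to 7 at each level.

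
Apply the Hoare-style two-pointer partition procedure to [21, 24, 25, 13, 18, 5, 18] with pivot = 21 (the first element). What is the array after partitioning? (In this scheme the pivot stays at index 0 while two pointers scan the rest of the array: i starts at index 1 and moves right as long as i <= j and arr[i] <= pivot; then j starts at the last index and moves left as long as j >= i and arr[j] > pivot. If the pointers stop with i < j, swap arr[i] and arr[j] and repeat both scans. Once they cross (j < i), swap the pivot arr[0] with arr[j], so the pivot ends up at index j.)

Hoare-style two-pointer partition with pivot = 21:

Initial array: [21, 24, 25, 13, 18, 5, 18]

Pointers start at i = 1, j = 6.
i stops at index 1 (arr[1]=24 > 21), j stops at index 6 (arr[6]=18 <= 21): swap arr[1] and arr[6], array becomes [21, 18, 25, 13, 18, 5, 24]
i stops at index 2 (arr[2]=25 > 21), j stops at index 5 (arr[5]=5 <= 21): swap arr[2] and arr[5], array becomes [21, 18, 5, 13, 18, 25, 24]
i ends at 5, j ends at 4: the pointers have crossed (j < i), so scanning stops.

Swap pivot arr[0] with arr[4] to place pivot at position 4: [18, 18, 5, 13, 21, 25, 24]
Pivot position: 4

After partitioning with pivot 21, the array becomes [18, 18, 5, 13, 21, 25, 24]. The pivot is placed at index 4. All elements to the left of the pivot are <= 21, and all elements to the right are > 21.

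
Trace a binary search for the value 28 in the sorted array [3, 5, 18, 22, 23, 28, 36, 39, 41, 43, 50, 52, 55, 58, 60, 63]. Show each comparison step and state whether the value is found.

Binary search for 28 in [3, 5, 18, 22, 23, 28, 36, 39, 41, 43, 50, 52, 55, 58, 60, 63]:

lo=0, hi=15, mid=7, arr[mid]=39 -> 39 > 28, search left half
lo=0, hi=6, mid=3, arr[mid]=22 -> 22 < 28, search right half
lo=4, hi=6, mid=5, arr[mid]=28 -> Found target at index 5!

Binary search finds 28 at index 5 after 3 comparisons. The search repeatedly halves the search space by comparing with the middle element.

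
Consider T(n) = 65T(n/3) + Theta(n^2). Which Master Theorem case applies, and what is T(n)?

Master Theorem for T(n) = 65T(n/3) + O(n^2):

a = 65, b = 3, c = 2
log_b(a) = log_3(65) = 3.7997

Case 1: c = 2 < log_3(65) = 3.7997
T(n) = O(n^(log_3 65))

For T(n) = 65T(n/3) + O(n^2): log_3(65) = 3.7997. This is Case 1 of the Master Theorem (c < log_b(a), work dominated by leaves), giving O(n^(log_3 65)).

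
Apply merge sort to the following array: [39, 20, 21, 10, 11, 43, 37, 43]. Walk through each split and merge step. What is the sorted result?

Merge sort trace:

Split: [39, 20, 21, 10, 11, 43, 37, 43] -> [39, 20, 21, 10] and [11, 43, 37, 43]
  Split: [39, 20, 21, 10] -> [39, 20] and [21, 10]
    Split: [39, 20] -> [39] and [20]
    Merge: [39] + [20] -> [20, 39]
    Split: [21, 10] -> [21] and [10]
    Merge: [21] + [10] -> [10, 21]
  Merge: [20, 39] + [10, 21] -> [10, 20, 21, 39]
  Split: [11, 43, 37, 43] -> [11, 43] and [37, 43]
    Split: [11, 43] -> [11] and [43]
    Merge: [11] + [43] -> [11, 43]
    Split: [37, 43] -> [37] and [43]
    Merge: [37] + [43] -> [37, 43]
  Merge: [11, 43] + [37, 43] -> [11, 37, 43, 43]
Merge: [10, 20, 21, 39] + [11, 37, 43, 43] -> [10, 11, 20, 21, 37, 39, 43, 43]

Final sorted array: [10, 11, 20, 21, 37, 39, 43, 43]

The merge sort proceeds by recursively splitting the array and merging sorted halves.
After all merges, the sorted array is [10, 11, 20, 21, 37, 39, 43, 43].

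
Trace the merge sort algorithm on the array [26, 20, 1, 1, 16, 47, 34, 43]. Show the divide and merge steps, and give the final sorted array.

Merge sort trace:

Split: [26, 20, 1, 1, 16, 47, 34, 43] -> [26, 20, 1, 1] and [16, 47, 34, 43]
  Split: [26, 20, 1, 1] -> [26, 20] and [1, 1]
    Split: [26, 20] -> [26] and [20]
    Merge: [26] + [20] -> [20, 26]
    Split: [1, 1] -> [1] and [1]
    Merge: [1] + [1] -> [1, 1]
  Merge: [20, 26] + [1, 1] -> [1, 1, 20, 26]
  Split: [16, 47, 34, 43] -> [16, 47] and [34, 43]
    Split: [16, 47] -> [16] and [47]
    Merge: [16] + [47] -> [16, 47]
    Split: [34, 43] -> [34] and [43]
    Merge: [34] + [43] -> [34, 43]
  Merge: [16, 47] + [34, 43] -> [16, 34, 43, 47]
Merge: [1, 1, 20, 26] + [16, 34, 43, 47] -> [1, 1, 16, 20, 26, 34, 43, 47]

Final sorted array: [1, 1, 16, 20, 26, 34, 43, 47]

The merge sort proceeds by recursively splitting the array and merging sorted halves.
After all merges, the sorted array is [1, 1, 16, 20, 26, 34, 43, 47].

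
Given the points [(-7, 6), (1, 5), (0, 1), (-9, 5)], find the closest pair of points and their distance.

Computing all pairwise distances among 4 points:

d((-7, 6), (1, 5)) = 8.0623
d((-7, 6), (0, 1)) = 8.6023
d((-7, 6), (-9, 5)) = 2.2361 <-- minimum
d((1, 5), (0, 1)) = 4.1231
d((1, 5), (-9, 5)) = 10.0
d((0, 1), (-9, 5)) = 9.8489

Closest pair: (-7, 6) and (-9, 5) with distance 2.2361

The closest pair is (-7, 6) and (-9, 5) with Euclidean distance 2.2361. For 4 points, brute-force pairwise comparison is shown above. For large n, the divide-and-conquer algorithm (sort by x, recurse on halves, check the dividing strip) achieves O(n log n).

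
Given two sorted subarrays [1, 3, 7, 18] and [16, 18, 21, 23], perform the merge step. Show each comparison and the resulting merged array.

Merging process:

Compare 1 vs 16: take 1 from left. Merged: [1]
Compare 3 vs 16: take 3 from left. Merged: [1, 3]
Compare 7 vs 16: take 7 from left. Merged: [1, 3, 7]
Compare 18 vs 16: take 16 from right. Merged: [1, 3, 7, 16]
Compare 18 vs 18: take 18 from left. Merged: [1, 3, 7, 16, 18]
Append remaining from right: [18, 21, 23]. Merged: [1, 3, 7, 16, 18, 18, 21, 23]

Final merged array: [1, 3, 7, 16, 18, 18, 21, 23]
Total comparisons: 5

The merged array is [1, 3, 7, 16, 18, 18, 21, 23], requiring 5 comparisons. The merge step runs in O(n) time where n is the total number of elements.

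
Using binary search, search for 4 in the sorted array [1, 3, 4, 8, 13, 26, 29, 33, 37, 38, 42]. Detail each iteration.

Binary search for 4 in [1, 3, 4, 8, 13, 26, 29, 33, 37, 38, 42]:

lo=0, hi=10, mid=5, arr[mid]=26 -> 26 > 4, search left half
lo=0, hi=4, mid=2, arr[mid]=4 -> Found target at index 2!

Binary search finds 4 at index 2 after 2 comparisons. The search repeatedly halves the search space by comparing with the middle element.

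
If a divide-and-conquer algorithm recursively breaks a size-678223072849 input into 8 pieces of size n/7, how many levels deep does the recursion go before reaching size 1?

For divide and conquer with division factor 7:

Problem sizes at each level:
Level 0: 678223072849
Level 1: 96889010407
Level 2: 13841287201
Level 3: 1977326743
Level 4: 282475249
Level 5: 40353607
Level 6: 5764801
Level 7: 823543
Level 8: 117649
Level 9: 16807
Level 10: 2401
Level 11: 343
Level 12: 49
Level 13: 7
Level 14: 1

The root is level 0 and the size-1 base case is level 14 (the tree spans levels 0 through 14, i.e. 15 levels counting the root), so the depth is the number of divisions: log_7(678223072849) = 14

The recursion tree depth is log_7(678223072849) = 14. At each level, the problem size is divided by 7, so it takes 14 divisions to reduce to a base case of size 1. The algorithm makes 8 recursive calls at each level.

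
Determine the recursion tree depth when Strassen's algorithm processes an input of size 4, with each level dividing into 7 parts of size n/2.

For divide and conquer with division factor 2:

Problem sizes at each level:
Level 0: 4
Level 1: 2
Level 2: 1

The root is level 0 and the size-1 base case is level 2 (the tree spans levels 0 through 2, i.e. 3 levels counting the root), so the depth is the number of divisions: log_2(4) = 2

The recursion tree depth is log_2(4) = 2. At each level, the problem size is divided by 2, so it takes 2 divisions to reduce to a base case of size 1. The algorithm makes 7 recursive calls at each level.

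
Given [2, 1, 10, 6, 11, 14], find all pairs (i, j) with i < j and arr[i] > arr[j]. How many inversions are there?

Finding inversions in [2, 1, 10, 6, 11, 14]:

(0, 1): arr[0]=2 > arr[1]=1
(2, 3): arr[2]=10 > arr[3]=6

Total inversions: 2

The array has 2 inversion(s): (0,1), (2,3). Each pair (i,j) satisfies i < j and arr[i] > arr[j].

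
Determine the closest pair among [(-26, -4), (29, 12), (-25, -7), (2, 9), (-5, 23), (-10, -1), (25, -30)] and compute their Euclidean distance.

Computing all pairwise distances among 7 points:

d((-26, -4), (29, 12)) = 57.28
d((-26, -4), (-25, -7)) = 3.1623 <-- minimum
d((-26, -4), (2, 9)) = 30.8707
d((-26, -4), (-5, 23)) = 34.2053
d((-26, -4), (-10, -1)) = 16.2788
d((-26, -4), (25, -30)) = 57.2451
d((29, 12), (-25, -7)) = 57.2451
d((29, 12), (2, 9)) = 27.1662
d((29, 12), (-5, 23)) = 35.7351
d((29, 12), (-10, -1)) = 41.1096
d((29, 12), (25, -30)) = 42.19
d((-25, -7), (2, 9)) = 31.3847
d((-25, -7), (-5, 23)) = 36.0555
d((-25, -7), (-10, -1)) = 16.1555
d((-25, -7), (25, -30)) = 55.0364
d((2, 9), (-5, 23)) = 15.6525
d((2, 9), (-10, -1)) = 15.6205
d((2, 9), (25, -30)) = 45.2769
d((-5, 23), (-10, -1)) = 24.5153
d((-5, 23), (25, -30)) = 60.9016
d((-10, -1), (25, -30)) = 45.4533

Closest pair: (-26, -4) and (-25, -7) with distance 3.1623

The closest pair is (-26, -4) and (-25, -7) with Euclidean distance 3.1623. For 7 points, brute-force pairwise comparison is shown above. For large n, the divide-and-conquer algorithm (sort by x, recurse on halves, check the dividing strip) achieves O(n log n).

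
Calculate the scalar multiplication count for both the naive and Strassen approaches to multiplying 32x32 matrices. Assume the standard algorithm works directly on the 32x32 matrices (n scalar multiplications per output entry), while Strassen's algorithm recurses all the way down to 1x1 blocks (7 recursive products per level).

Matrix multiplication for 32x32 matrices:

Standard algorithm: 32^3 = 32768 multiplications
Strassen's algorithm: 7^(log2(32)) = 7^5 = 16807 multiplications
Savings: 32768 - 16807 = 15961 multiplications

Standard: 32768 multiplications (32^3). Strassen: 16807 multiplications (7^5). Strassen reduces 8 recursive multiplications to 7 at each level.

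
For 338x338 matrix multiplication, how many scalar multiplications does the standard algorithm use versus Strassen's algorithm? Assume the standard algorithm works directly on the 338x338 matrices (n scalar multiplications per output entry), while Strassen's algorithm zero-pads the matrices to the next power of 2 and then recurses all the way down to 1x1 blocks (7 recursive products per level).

Matrix multiplication for 338x338 matrices:

Strassen's algorithm requires power-of-2 dimensions. Pad 338x338 to 512x512 (next power of 2).

Standard algorithm: 338^3 = 38614472 multiplications
Strassen's algorithm: 7^(log2(512)) = 7^9 = 40353607 multiplications
Difference: 38614472 - 40353607 = -1739135 (Strassen uses MORE here due to padding overhead — for small or just-over-power-of-2 n, padding can outweigh the per-level savings)

Standard: 38614472 multiplications (338^3). Strassen: 40353607 multiplications (7^9, after padding to 512x512). Strassen reduces 8 recursive multiplications to 7 at each level.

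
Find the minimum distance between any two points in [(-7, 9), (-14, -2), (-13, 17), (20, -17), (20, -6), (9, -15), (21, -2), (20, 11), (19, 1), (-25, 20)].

Computing all pairwise distances among 10 points:

d((-7, 9), (-14, -2)) = 13.0384
d((-7, 9), (-13, 17)) = 10.0
d((-7, 9), (20, -17)) = 37.4833
d((-7, 9), (20, -6)) = 30.8869
d((-7, 9), (9, -15)) = 28.8444
d((-7, 9), (21, -2)) = 30.0832
d((-7, 9), (20, 11)) = 27.074
d((-7, 9), (19, 1)) = 27.2029
d((-7, 9), (-25, 20)) = 21.095
d((-14, -2), (-13, 17)) = 19.0263
d((-14, -2), (20, -17)) = 37.1618
d((-14, -2), (20, -6)) = 34.2345
d((-14, -2), (9, -15)) = 26.4197
d((-14, -2), (21, -2)) = 35.0
d((-14, -2), (20, 11)) = 36.4005
d((-14, -2), (19, 1)) = 33.1361
d((-14, -2), (-25, 20)) = 24.5967
d((-13, 17), (20, -17)) = 47.3814
d((-13, 17), (20, -6)) = 40.2244
d((-13, 17), (9, -15)) = 38.833
d((-13, 17), (21, -2)) = 38.9487
d((-13, 17), (20, 11)) = 33.541
d((-13, 17), (19, 1)) = 35.7771
d((-13, 17), (-25, 20)) = 12.3693
d((20, -17), (20, -6)) = 11.0
d((20, -17), (9, -15)) = 11.1803
d((20, -17), (21, -2)) = 15.0333
d((20, -17), (20, 11)) = 28.0
d((20, -17), (19, 1)) = 18.0278
d((20, -17), (-25, 20)) = 58.258
d((20, -6), (9, -15)) = 14.2127
d((20, -6), (21, -2)) = 4.1231
d((20, -6), (20, 11)) = 17.0
d((20, -6), (19, 1)) = 7.0711
d((20, -6), (-25, 20)) = 51.9711
d((9, -15), (21, -2)) = 17.6918
d((9, -15), (20, 11)) = 28.2312
d((9, -15), (19, 1)) = 18.868
d((9, -15), (-25, 20)) = 48.7955
d((21, -2), (20, 11)) = 13.0384
d((21, -2), (19, 1)) = 3.6056 <-- minimum
d((21, -2), (-25, 20)) = 50.9902
d((20, 11), (19, 1)) = 10.0499
d((20, 11), (-25, 20)) = 45.8912
d((19, 1), (-25, 20)) = 47.927

Closest pair: (21, -2) and (19, 1) with distance 3.6056

The closest pair is (21, -2) and (19, 1) with Euclidean distance 3.6056. For 10 points, brute-force pairwise comparison is shown above. For large n, the divide-and-conquer algorithm (sort by x, recurse on halves, check the dividing strip) achieves O(n log n).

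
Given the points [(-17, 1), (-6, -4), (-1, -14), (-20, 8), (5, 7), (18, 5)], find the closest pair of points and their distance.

Computing all pairwise distances among 6 points:

d((-17, 1), (-6, -4)) = 12.083
d((-17, 1), (-1, -14)) = 21.9317
d((-17, 1), (-20, 8)) = 7.6158 <-- minimum
d((-17, 1), (5, 7)) = 22.8035
d((-17, 1), (18, 5)) = 35.2278
d((-6, -4), (-1, -14)) = 11.1803
d((-6, -4), (-20, 8)) = 18.4391
d((-6, -4), (5, 7)) = 15.5563
d((-6, -4), (18, 5)) = 25.632
d((-1, -14), (-20, 8)) = 29.0689
d((-1, -14), (5, 7)) = 21.8403
d((-1, -14), (18, 5)) = 26.8701
d((-20, 8), (5, 7)) = 25.02
d((-20, 8), (18, 5)) = 38.1182
d((5, 7), (18, 5)) = 13.1529

Closest pair: (-17, 1) and (-20, 8) with distance 7.6158

The closest pair is (-17, 1) and (-20, 8) with Euclidean distance 7.6158. For 6 points, brute-force pairwise comparison is shown above. For large n, the divide-and-conquer algorithm (sort by x, recurse on halves, check the dividing strip) achieves O(n log n).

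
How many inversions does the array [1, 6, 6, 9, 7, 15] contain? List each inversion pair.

Finding inversions in [1, 6, 6, 9, 7, 15]:

(3, 4): arr[3]=9 > arr[4]=7

Total inversions: 1

The array has 1 inversion(s): (3,4). Each pair (i,j) satisfies i < j and arr[i] > arr[j].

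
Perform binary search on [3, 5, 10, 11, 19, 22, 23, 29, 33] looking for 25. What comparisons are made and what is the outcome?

Binary search for 25 in [3, 5, 10, 11, 19, 22, 23, 29, 33]:

lo=0, hi=8, mid=4, arr[mid]=19 -> 19 < 25, search right half
lo=5, hi=8, mid=6, arr[mid]=23 -> 23 < 25, search right half
lo=7, hi=8, mid=7, arr[mid]=29 -> 29 > 25, search left half
lo=7 > hi=6, target 25 not found

Binary search determines that 25 is not in the array after 3 comparisons. The search space was exhausted without finding the target.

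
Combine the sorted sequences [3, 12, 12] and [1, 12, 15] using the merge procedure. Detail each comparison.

Merging process:

Compare 3 vs 1: take 1 from right. Merged: [1]
Compare 3 vs 12: take 3 from left. Merged: [1, 3]
Compare 12 vs 12: take 12 from left. Merged: [1, 3, 12]
Compare 12 vs 12: take 12 from left. Merged: [1, 3, 12, 12]
Append remaining from right: [12, 15]. Merged: [1, 3, 12, 12, 12, 15]

Final merged array: [1, 3, 12, 12, 12, 15]
Total comparisons: 4

The merged array is [1, 3, 12, 12, 12, 15], requiring 4 comparisons. The merge step runs in O(n) time where n is the total number of elements.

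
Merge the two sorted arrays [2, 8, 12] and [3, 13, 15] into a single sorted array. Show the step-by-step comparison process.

Merging process:

Compare 2 vs 3: take 2 from left. Merged: [2]
Compare 8 vs 3: take 3 from right. Merged: [2, 3]
Compare 8 vs 13: take 8 from left. Merged: [2, 3, 8]
Compare 12 vs 13: take 12 from left. Merged: [2, 3, 8, 12]
Append remaining from right: [13, 15]. Merged: [2, 3, 8, 12, 13, 15]

Final merged array: [2, 3, 8, 12, 13, 15]
Total comparisons: 4

The merged array is [2, 3, 8, 12, 13, 15], requiring 4 comparisons. The merge step runs in O(n) time where n is the total number of elements.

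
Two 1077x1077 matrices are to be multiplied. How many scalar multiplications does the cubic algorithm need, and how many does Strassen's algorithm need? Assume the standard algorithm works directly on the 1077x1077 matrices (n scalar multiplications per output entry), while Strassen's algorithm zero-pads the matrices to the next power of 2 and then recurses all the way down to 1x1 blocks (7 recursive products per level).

Matrix multiplication for 1077x1077 matrices:

Strassen's algorithm requires power-of-2 dimensions. Pad 1077x1077 to 2048x2048 (next power of 2).

Standard algorithm: 1077^3 = 1249243533 multiplications
Strassen's algorithm: 7^(log2(2048)) = 7^11 = 1977326743 multiplications
Difference: 1249243533 - 1977326743 = -728083210 (Strassen uses MORE here due to padding overhead — for small or just-over-power-of-2 n, padding can outweigh the per-level savings)

Standard: 1249243533 multiplications (1077^3). Strassen: 1977326743 multiplications (7^11, after padding to 2048x2048). Strassen reduces 8 recursive multiplications to 7 at each level.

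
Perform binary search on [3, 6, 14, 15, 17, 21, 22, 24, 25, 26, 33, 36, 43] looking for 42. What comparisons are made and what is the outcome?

Binary search for 42 in [3, 6, 14, 15, 17, 21, 22, 24, 25, 26, 33, 36, 43]:

lo=0, hi=12, mid=6, arr[mid]=22 -> 22 < 42, search right half
lo=7, hi=12, mid=9, arr[mid]=26 -> 26 < 42, search right half
lo=10, hi=12, mid=11, arr[mid]=36 -> 36 < 42, search right half
lo=12, hi=12, mid=12, arr[mid]=43 -> 43 > 42, search left half
lo=12 > hi=11, target 42 not found

Binary search determines that 42 is not in the array after 4 comparisons. The search space was exhausted without finding the target.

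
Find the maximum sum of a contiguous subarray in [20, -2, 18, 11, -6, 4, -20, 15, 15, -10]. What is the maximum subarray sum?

Using Kadane's algorithm on [20, -2, 18, 11, -6, 4, -20, 15, 15, -10]:

Scanning through the array:
Position 1 (value -2): max_ending_here = 18, max_so_far = 20
Position 2 (value 18): max_ending_here = 36, max_so_far = 36
Position 3 (value 11): max_ending_here = 47, max_so_far = 47
Position 4 (value -6): max_ending_here = 41, max_so_far = 47
Position 5 (value 4): max_ending_here = 45, max_so_far = 47
Position 6 (value -20): max_ending_here = 25, max_so_far = 47
Position 7 (value 15): max_ending_here = 40, max_so_far = 47
Position 8 (value 15): max_ending_here = 55, max_so_far = 55
Position 9 (value -10): max_ending_here = 45, max_so_far = 55

Maximum subarray: [20, -2, 18, 11, -6, 4, -20, 15, 15]
Maximum sum: 55

The maximum subarray is [20, -2, 18, 11, -6, 4, -20, 15, 15] with sum 55. This subarray runs from index 0 to index 8.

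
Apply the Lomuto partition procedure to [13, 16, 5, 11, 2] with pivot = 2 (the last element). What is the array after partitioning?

Lomuto partition with pivot = 2:

Initial array: [13, 16, 5, 11, 2]

arr[0]=13 > 2: no swap
arr[1]=16 > 2: no swap
arr[2]=5 > 2: no swap
arr[3]=11 > 2: no swap

Place pivot at position 0: [2, 16, 5, 11, 13]
Pivot position: 0

After partitioning with pivot 2, the array becomes [2, 16, 5, 11, 13]. The pivot is placed at index 0. All elements to the left of the pivot are <= 2, and all elements to the right are > 2.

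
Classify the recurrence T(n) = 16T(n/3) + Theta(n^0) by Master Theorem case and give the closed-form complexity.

Master Theorem for T(n) = 16T(n/3) + O(n^0):

a = 16, b = 3, c = 0
log_b(a) = log_3(16) = 2.5237

Case 1: c = 0 < log_3(16) = 2.5237
T(n) = O(n^(log_3 16))

For T(n) = 16T(n/3) + O(n^0): log_3(16) = 2.5237. This is Case 1 of the Master Theorem (c < log_b(a), work dominated by leaves), giving O(n^(log_3 16)).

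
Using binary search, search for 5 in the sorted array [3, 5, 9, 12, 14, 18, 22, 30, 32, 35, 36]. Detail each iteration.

Binary search for 5 in [3, 5, 9, 12, 14, 18, 22, 30, 32, 35, 36]:

lo=0, hi=10, mid=5, arr[mid]=18 -> 18 > 5, search left half
lo=0, hi=4, mid=2, arr[mid]=9 -> 9 > 5, search left half
lo=0, hi=1, mid=0, arr[mid]=3 -> 3 < 5, search right half
lo=1, hi=1, mid=1, arr[mid]=5 -> Found target at index 1!

Binary search finds 5 at index 1 after 4 comparisons. The search repeatedly halves the search space by comparing with the middle element.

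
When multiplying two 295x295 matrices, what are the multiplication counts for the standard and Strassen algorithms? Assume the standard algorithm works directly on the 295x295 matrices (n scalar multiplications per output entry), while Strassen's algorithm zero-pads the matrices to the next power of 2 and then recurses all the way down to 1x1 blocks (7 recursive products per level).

Matrix multiplication for 295x295 matrices:

Strassen's algorithm requires power-of-2 dimensions. Pad 295x295 to 512x512 (next power of 2).

Standard algorithm: 295^3 = 25672375 multiplications
Strassen's algorithm: 7^(log2(512)) = 7^9 = 40353607 multiplications
Difference: 25672375 - 40353607 = -14681232 (Strassen uses MORE here due to padding overhead — for small or just-over-power-of-2 n, padding can outweigh the per-level savings)

Standard: 25672375 multiplications (295^3). Strassen: 40353607 multiplications (7^9, after padding to 512x512). Strassen reduces 8 recursive multiplications to 7 at each level.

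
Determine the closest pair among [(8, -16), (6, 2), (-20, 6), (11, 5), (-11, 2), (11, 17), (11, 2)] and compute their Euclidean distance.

Computing all pairwise distances among 7 points:

d((8, -16), (6, 2)) = 18.1108
d((8, -16), (-20, 6)) = 35.609
d((8, -16), (11, 5)) = 21.2132
d((8, -16), (-11, 2)) = 26.1725
d((8, -16), (11, 17)) = 33.1361
d((8, -16), (11, 2)) = 18.2483
d((6, 2), (-20, 6)) = 26.3059
d((6, 2), (11, 5)) = 5.831
d((6, 2), (-11, 2)) = 17.0
d((6, 2), (11, 17)) = 15.8114
d((6, 2), (11, 2)) = 5.0
d((-20, 6), (11, 5)) = 31.0161
d((-20, 6), (-11, 2)) = 9.8489
d((-20, 6), (11, 17)) = 32.8938
d((-20, 6), (11, 2)) = 31.257
d((11, 5), (-11, 2)) = 22.2036
d((11, 5), (11, 17)) = 12.0
d((11, 5), (11, 2)) = 3.0 <-- minimum
d((-11, 2), (11, 17)) = 26.6271
d((-11, 2), (11, 2)) = 22.0
d((11, 17), (11, 2)) = 15.0

Closest pair: (11, 5) and (11, 2) with distance 3.0

The closest pair is (11, 5) and (11, 2) with Euclidean distance 3.0. For 7 points, brute-force pairwise comparison is shown above. For large n, the divide-and-conquer algorithm (sort by x, recurse on halves, check the dividing strip) achieves O(n log n).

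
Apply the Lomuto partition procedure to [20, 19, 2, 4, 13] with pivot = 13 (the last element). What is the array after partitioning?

Lomuto partition with pivot = 13:

Initial array: [20, 19, 2, 4, 13]

arr[0]=20 > 13: no swap
arr[1]=19 > 13: no swap
arr[2]=2 <= 13: swap with position 0, array becomes [2, 19, 20, 4, 13]
arr[3]=4 <= 13: swap with position 1, array becomes [2, 4, 20, 19, 13]

Place pivot at position 2: [2, 4, 13, 19, 20]
Pivot position: 2

After partitioning with pivot 13, the array becomes [2, 4, 13, 19, 20]. The pivot is placed at index 2. All elements to the left of the pivot are <= 13, and all elements to the right are > 13.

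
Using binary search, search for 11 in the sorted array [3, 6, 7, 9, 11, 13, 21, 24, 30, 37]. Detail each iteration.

Binary search for 11 in [3, 6, 7, 9, 11, 13, 21, 24, 30, 37]:

lo=0, hi=9, mid=4, arr[mid]=11 -> Found target at index 4!

Binary search finds 11 at index 4 after 1 comparisons. The search repeatedly halves the search space by comparing with the middle element.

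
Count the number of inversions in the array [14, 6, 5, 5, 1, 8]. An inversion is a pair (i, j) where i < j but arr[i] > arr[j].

Finding inversions in [14, 6, 5, 5, 1, 8]:

(0, 1): arr[0]=14 > arr[1]=6
(0, 2): arr[0]=14 > arr[2]=5
(0, 3): arr[0]=14 > arr[3]=5
(0, 4): arr[0]=14 > arr[4]=1
(0, 5): arr[0]=14 > arr[5]=8
(1, 2): arr[1]=6 > arr[2]=5
(1, 3): arr[1]=6 > arr[3]=5
(1, 4): arr[1]=6 > arr[4]=1
(2, 4): arr[2]=5 > arr[4]=1
(3, 4): arr[3]=5 > arr[4]=1

Total inversions: 10

The array has 10 inversion(s): (0,1), (0,2), (0,3), (0,4), (0,5), (1,2), (1,3), (1,4), (2,4), (3,4). Each pair (i,j) satisfies i < j and arr[i] > arr[j].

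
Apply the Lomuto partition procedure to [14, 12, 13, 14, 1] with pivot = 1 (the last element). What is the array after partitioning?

Lomuto partition with pivot = 1:

Initial array: [14, 12, 13, 14, 1]

arr[0]=14 > 1: no swap
arr[1]=12 > 1: no swap
arr[2]=13 > 1: no swap
arr[3]=14 > 1: no swap

Place pivot at position 0: [1, 12, 13, 14, 14]
Pivot position: 0

After partitioning with pivot 1, the array becomes [1, 12, 13, 14, 14]. The pivot is placed at index 0. All elements to the left of the pivot are <= 1, and all elements to the right are > 1.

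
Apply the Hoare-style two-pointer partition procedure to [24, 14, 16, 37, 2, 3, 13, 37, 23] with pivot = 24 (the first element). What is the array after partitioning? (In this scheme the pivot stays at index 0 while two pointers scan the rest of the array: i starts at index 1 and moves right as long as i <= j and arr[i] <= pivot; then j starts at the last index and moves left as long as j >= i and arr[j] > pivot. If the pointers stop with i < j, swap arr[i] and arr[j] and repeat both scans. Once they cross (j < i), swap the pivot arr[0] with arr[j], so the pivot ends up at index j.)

Hoare-style two-pointer partition with pivot = 24:

Initial array: [24, 14, 16, 37, 2, 3, 13, 37, 23]

Pointers start at i = 1, j = 8.
i stops at index 3 (arr[3]=37 > 24), j stops at index 8 (arr[8]=23 <= 24): swap arr[3] and arr[8], array becomes [24, 14, 16, 23, 2, 3, 13, 37, 37]
i ends at 7, j ends at 6: the pointers have crossed (j < i), so scanning stops.

Swap pivot arr[0] with arr[6] to place pivot at position 6: [13, 14, 16, 23, 2, 3, 24, 37, 37]
Pivot position: 6

After partitioning with pivot 24, the array becomes [13, 14, 16, 23, 2, 3, 24, 37, 37]. The pivot is placed at index 6. All elements to the left of the pivot are <= 24, and all elements to the right are > 24.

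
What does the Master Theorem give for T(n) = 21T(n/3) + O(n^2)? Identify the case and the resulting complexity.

Master Theorem for T(n) = 21T(n/3) + O(n^2):

a = 21, b = 3, c = 2
log_b(a) = log_3(21) = 2.7712

Case 1: c = 2 < log_3(21) = 2.7712
T(n) = O(n^(log_3 21))

For T(n) = 21T(n/3) + O(n^2): log_3(21) = 2.7712. This is Case 1 of the Master Theorem (c < log_b(a), work dominated by leaves), giving O(n^(log_3 21)).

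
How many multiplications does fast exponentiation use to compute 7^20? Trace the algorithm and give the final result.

Computing 7^20 by squaring (build up from 7^1; each line after the first costs one multiplication):

7^1 = 7
7^2 = (7^1)^2 = 7^2 = 49
7^4 = (7^2)^2 = 49^2 = 2401
7^5 = 7 * 7^4 = 7 * 2401 = 16807
7^10 = (7^5)^2 = 16807^2 = 282475249
7^20 = (7^10)^2 = 282475249^2 = 79792266297612001

Result: 79792266297612001
Multiplications needed: 5 (5 lines after 7^1)

7^20 = 79792266297612001. Using exponentiation by squaring, this requires 5 multiplications. The key idea: if the exponent is even, square the half-power; if odd, multiply by the base once.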